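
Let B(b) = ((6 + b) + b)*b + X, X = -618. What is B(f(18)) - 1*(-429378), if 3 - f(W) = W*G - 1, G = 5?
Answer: 443036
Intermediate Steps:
f(W) = 4 - 5*W (f(W) = 3 - (W*5 - 1) = 3 - (5*W - 1) = 3 - (-1 + 5*W) = 3 + (1 - 5*W) = 4 - 5*W)
B(b) = -618 + b*(6 + 2*b) (B(b) = ((6 + b) + b)*b - 618 = (6 + 2*b)*b - 618 = b*(6 + 2*b) - 618 = -618 + b*(6 + 2*b))
B(f(18)) - 1*(-429378) = (-618 + 2*(4 - 5*18)**2 + 6*(4 - 5*18)) - 1*(-429378) = (-618 + 2*(4 - 90)**2 + 6*(4 - 90)) + 429378 = (-618 + 2*(-86)**2 + 6*(-86)) + 429378 = (-618 + 2*7396 - 516) + 429378 = (-618 + 14792 - 516) + 429378 = 13658 + 429378 = 443036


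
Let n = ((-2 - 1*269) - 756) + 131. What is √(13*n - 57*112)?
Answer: 28*I*√23 ≈ 134.28*I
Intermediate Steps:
n = -896 (n = ((-2 - 269) - 756) + 131 = (-271 - 756) + 131 = -1027 + 131 = -896)
√(13*n - 57*112) = √(13*(-896) - 57*112) = √(-11648 - 6384) = √(-18032) = 28*I*√23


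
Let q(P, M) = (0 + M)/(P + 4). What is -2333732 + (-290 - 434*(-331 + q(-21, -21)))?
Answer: -37245370/17 ≈ -2.1909e+6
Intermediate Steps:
q(P, M) = M/(4 + P)
-2333732 + (-290 - 434*(-331 + q(-21, -21))) = -2333732 + (-290 - 434*(-331 - 21/(4 - 21))) = -2333732 + (-290 - 434*(-331 - 21/(-17))) = -2333732 + (-290 - 434*(-331 - 21*(-1/17))) = -2333732 + (-290 - 434*(-331 + 21/17)) = -2333732 + (-290 - 434*(-5606/17)) = -2333732 + (-290 + 2433004/17) = -2333732 + 2428074/17 = -37245370/17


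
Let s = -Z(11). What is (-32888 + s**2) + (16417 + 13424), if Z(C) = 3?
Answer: -3038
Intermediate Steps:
s = -3 (s = -1*3 = -3)
(-32888 + s**2) + (16417 + 13424) = (-32888 + (-3)**2) + (16417 + 13424) = (-32888 + 9) + 29841 = -32879 + 29841 = -3038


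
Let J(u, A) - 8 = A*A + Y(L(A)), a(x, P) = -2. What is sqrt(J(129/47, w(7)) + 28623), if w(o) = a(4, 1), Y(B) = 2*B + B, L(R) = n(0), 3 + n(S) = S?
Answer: sqrt(28626) ≈ 169.19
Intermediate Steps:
n(S) = -3 + S
L(R) = -3 (L(R) = -3 + 0 = -3)
Y(B) = 3*B
w(o) = -2
J(u, A) = -1 + A**2 (J(u, A) = 8 + (A*A + 3*(-3)) = 8 + (A**2 - 9) = 8 + (-9 + A**2) = -1 + A**2)
sqrt(J(129/47, w(7)) + 28623) = sqrt((-1 + (-2)**2) + 28623) = sqrt((-1 + 4) + 28623) = sqrt(3 + 28623) = sqrt(28626)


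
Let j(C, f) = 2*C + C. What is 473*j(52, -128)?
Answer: 73788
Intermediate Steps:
j(C, f) = 3*C
473*j(52, -128) = 473*(3*52) = 473*156 = 73788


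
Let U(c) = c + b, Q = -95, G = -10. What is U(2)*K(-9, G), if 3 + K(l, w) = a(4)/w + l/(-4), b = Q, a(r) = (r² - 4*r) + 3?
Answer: 1953/20 ≈ 97.650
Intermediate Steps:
a(r) = 3 + r² - 4*r
b = -95
K(l, w) = -3 + 3/w - l/4 (K(l, w) = -3 + ((3 + 4² - 4*4)/w + l/(-4)) = -3 + ((3 + 16 - 16)/w + l*(-¼)) = -3 + (3/w - l/4) = -3 + 3/w - l/4)
U(c) = -95 + c (U(c) = c - 95 = -95 + c)
U(2)*K(-9, G) = (-95 + 2)*(-3 + 3/(-10) - ¼*(-9)) = -93*(-3 + 3*(-⅒) + 9/4) = -93*(-3 - 3/10 + 9/4) = -93*(-21/20) = 1953/20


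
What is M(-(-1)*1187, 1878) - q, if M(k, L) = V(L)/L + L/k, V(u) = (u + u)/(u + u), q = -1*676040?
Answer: 1507022431511/2229186 ≈ 6.7604e+5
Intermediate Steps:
q = -676040
V(u) = 1 (V(u) = (2*u)/((2*u)) = (2*u)*(1/(2*u)) = 1)
M(k, L) = 1/L + L/k
M(-(-1)*1187, 1878) - q = (1/1878 + 1878/((-(-1)*1187))) - 1*(-676040) = (1/1878 + 1878/((-1*(-1187)))) + 676040 = (1/1878 + 1878/1187) + 676040 = 3528071/2229186 + 676040 = 1507022431511/2229186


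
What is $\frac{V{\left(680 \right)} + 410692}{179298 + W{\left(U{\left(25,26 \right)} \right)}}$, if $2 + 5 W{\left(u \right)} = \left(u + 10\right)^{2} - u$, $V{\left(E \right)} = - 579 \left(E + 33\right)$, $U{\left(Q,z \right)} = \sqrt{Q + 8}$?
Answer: $- \frac{870129925}{73084473248} + \frac{202825 \sqrt{33}}{803929205728} \approx -0.011904$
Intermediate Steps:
$U{\left(Q,z \right)} = \sqrt{8 + Q}$
$V{\left(E \right)} = -19107 - 579 E$ ($V{\left(E \right)} = - 579 \left(33 + E\right) = -19107 - 579 E$)
$W{\left(u \right)} = - \frac{2}{5} - \frac{u}{5} + \frac{\left(10 + u\right)^{2}}{5}$ ($W{\left(u \right)} = - \frac{2}{5} + \frac{\left(u + 10\right)^{2} - u}{5} = - \frac{2}{5} + \frac{\left(10 + u\right)^{2} - u}{5} = - \frac{2}{5} - \left(- \frac{\left(10 + u\right)^{2}}{5} + \frac{u}{5}\right) = - \frac{2}{5} - \frac{u}{5} + \frac{\left(10 + u\right)^{2}}{5}$)
$\frac{V{\left(680 \right)} + 410692}{179298 + W{\left(U{\left(25,26 \right)} \right)}} = \frac{\left(-19107 - 393720\right) + 410692}{179298 - \left(\frac{2}{5} - \frac{\left(10 + \sqrt{8 + 25}\right)^{2}}{5} + \frac{\sqrt{8 + 25}}{5}\right)} = \frac{\left(-19107 - 393720\right) + 410692}{179298 - \left(\frac{2}{5} - \frac{\left(10 + \sqrt{33}\right)^{2}}{5} + \frac{\sqrt{33}}{5}\right)} = \frac{-412827 + 410692}{\frac{896488}{5} - \frac{\sqrt{33}}{5} + \frac{\left(10 + \sqrt{33}\right)^{2}}{5}} = - \frac{2135}{\frac{896488}{5} - \frac{\sqrt{33}}{5} + \frac{\left(10 + \sqrt{33}\right)^{2}}{5}}$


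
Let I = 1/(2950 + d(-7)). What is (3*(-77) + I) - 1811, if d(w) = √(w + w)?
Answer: (-2042*√14 + 6023899*I)/(√14 - 2950*I) ≈ -2042.0 - 4.2841e-7*I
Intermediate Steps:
d(w) = √2*√w (d(w) = √(2*w) = √2*√w)
I = 1/(2950 + I*√14) (I = 1/(2950 + √2*√(-7)) = 1/(2950 + √2*(I*√7)) = 1/(2950 + I*√14) ≈ 0.00033898 - 4.3e-7*I)
(3*(-77) + I) - 1811 = (3*(-77) + (1475/4351257 - I*√14/8702514)) - 1811 = (-231 + (1475/4351257 - I*√14/8702514)) - 1811 = (-1005138892/4351257 - I*√14/8702514) - 1811 = -8885265319/4351257 - I*√14/8702514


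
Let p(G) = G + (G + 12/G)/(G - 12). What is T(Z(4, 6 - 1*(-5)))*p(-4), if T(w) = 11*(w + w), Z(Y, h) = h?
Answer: -6897/8 ≈ -862.13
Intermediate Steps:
T(w) = 22*w (T(w) = 11*(2*w) = 22*w)
p(G) = G + (G + 12/G)/(-12 + G)
T(Z(4, 6 - 1*(-5)))*p(-4) = (22*(6 - 1*(-5)))*((12 + (-4)**3 - 11*(-4)**2)/((-4)*(-12 - 4))) = (22*(6 + 5))*(-1/4*(12 - 64 - 11*16)/(-16)) = (22*11)*(-1/4*(-1/16)*(12 - 64 - 176)) = 242*(-1/4*(-1/16)*(-228)) = 242*(-57/16) = -6897/8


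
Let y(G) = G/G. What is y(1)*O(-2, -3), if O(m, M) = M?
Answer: -3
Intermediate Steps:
y(G) = 1
y(1)*O(-2, -3) = 1*(-3) = -3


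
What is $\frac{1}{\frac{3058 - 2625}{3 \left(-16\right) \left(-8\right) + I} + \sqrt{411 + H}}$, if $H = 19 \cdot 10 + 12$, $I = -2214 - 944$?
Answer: $\frac{1201142}{4716894099} + \frac{7695076 \sqrt{613}}{4716894099} \approx 0.040646$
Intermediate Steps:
$I = -3158$
$H = 202$ ($H = 190 + 12 = 202$)
$\frac{1}{\frac{3058 - 2625}{3 \left(-16\right) \left(-8\right) + I} + \sqrt{411 + H}} = \frac{1}{\frac{3058 - 2625}{3 \left(-16\right) \left(-8\right) - 3158} + \sqrt{411 + 202}} = \frac{1}{\frac{433}{\left(-48\right) \left(-8\right) - 3158} + \sqrt{613}} = \frac{1}{\frac{433}{384 - 3158} + \sqrt{613}} = \frac{1}{\frac{433}{-2774} + \sqrt{613}} = \frac{1}{433 \left(- \frac{1}{2774}\right) + \sqrt{613}} = \frac{1}{- \frac{433}{2774} + \sqrt{613}}$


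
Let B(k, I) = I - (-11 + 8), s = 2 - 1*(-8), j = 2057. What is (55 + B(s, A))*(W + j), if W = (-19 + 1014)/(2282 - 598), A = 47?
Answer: 363823215/1684 ≈ 2.1605e+5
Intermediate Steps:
W = 995/1684 ≈ 0.59085
s = 10 (s = 2 + 8 = 10)
B(k, I) = 3 + I (B(k, I) = I - 1*(-3) = I + 3 = 3 + I)
(55 + B(s, A))*(W + j) = (55 + (3 + 47))*(995/1684 + 2057) = (55 + 50)*(3464983/1684) = 105*(3464983/1684) = 363823215/1684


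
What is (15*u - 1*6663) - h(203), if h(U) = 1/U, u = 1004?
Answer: 1704590/203 ≈ 8397.0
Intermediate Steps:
(15*u - 1*6663) - h(203) = (15*1004 - 1*6663) - 1/203 = (15060 - 6663) - 1*1/203 = 8397 - 1/203 = 1704590/203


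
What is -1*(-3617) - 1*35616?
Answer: -31999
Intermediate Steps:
-1*(-3617) - 1*35616 = 3617 - 35616 = -31999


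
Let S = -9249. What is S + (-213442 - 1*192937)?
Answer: -415628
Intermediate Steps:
S + (-213442 - 1*192937) = -9249 + (-213442 - 1*192937) = -9249 + (-213442 - 192937) = -9249 - 406379 = -415628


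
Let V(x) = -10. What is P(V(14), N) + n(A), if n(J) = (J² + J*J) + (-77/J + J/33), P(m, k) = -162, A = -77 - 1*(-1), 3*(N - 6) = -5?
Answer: 28562885/2508 ≈ 11389.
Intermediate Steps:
N = 13/3 (N = 6 + (⅓)*(-5) = 6 - 5/3 = 13/3 ≈ 4.3333)
A = -76 (A = -77 + 1 = -76)
n(J) = -77/J + 2*J² + J/33 (n(J) = (J² + J²) + (-77/J + J*(1/33)) = 2*J² + (-77/J + J/33) = -77/J + 2*J² + J/33)
P(V(14), N) + n(A) = -162 + (-77/(-76) + 2*(-76)² + (1/33)*(-76)) = -162 + (-77*(-1/76) + 2*5776 - 76/33) = -162 + (77/76 + 11552 - 76/33) = -162 + 28969181/2508 = 28562885/2508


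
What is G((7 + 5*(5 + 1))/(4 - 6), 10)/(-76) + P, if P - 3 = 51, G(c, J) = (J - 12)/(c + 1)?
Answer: 35909/665 ≈ 53.998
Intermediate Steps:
G(c, J) = (-12 + J)/(1 + c)
P = 54 (P = 3 + 51 = 54)
G((7 + 5*(5 + 1))/(4 - 6), 10)/(-76) + P = ((-12 + 10)/(1 + (7 + 5*(5 + 1))/(4 - 6)))/(-76) + 54 = (-2/(1 + (7 + 5*6)/(-2)))*(-1/76) + 54 = (-2/(1 + (7 + 30)*(-1/2)))*(-1/76) + 54 = (-2/(1 + 37*(-1/2)))*(-1/76) + 54 = (-2/(1 - 37/2))*(-1/76) + 54 = (-2/(-35/2))*(-1/76) + 54 = -2/35*(-2)*(-1/76) + 54 = (4/35)*(-1/76) + 54 = -1/665 + 54 = 35909/665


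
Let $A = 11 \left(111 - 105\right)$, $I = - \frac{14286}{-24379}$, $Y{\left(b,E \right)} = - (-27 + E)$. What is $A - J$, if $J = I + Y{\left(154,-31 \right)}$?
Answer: $\frac{180746}{24379} \approx 7.414$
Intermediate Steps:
$Y{\left(b,E \right)} = 27 - E$
$I = \frac{14286}{24379}$ ($I = \left(-14286\right) \left(- \frac{1}{24379}\right) = \frac{14286}{24379} \approx 0.586$)
$A = 66$ ($A = 11 \cdot 6 = 66$)
$J = \frac{1428268}{24379}$ ($J = \frac{14286}{24379} + \left(27 - -31\right) = \frac{14286}{24379} + \left(27 + 31\right) = \frac{14286}{24379} + 58 = \frac{1428268}{24379} \approx 58.586$)
$A - J = 66 - \frac{1428268}{24379} = \frac{180746}{24379}$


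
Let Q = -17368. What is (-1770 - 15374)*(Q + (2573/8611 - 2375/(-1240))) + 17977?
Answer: 79478215190782/266941 ≈ 2.9774e+8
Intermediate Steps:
(-1770 - 15374)*(Q + (2573/8611 - 2375/(-1240))) + 17977 = (-1770 - 15374)*(-17368 + (2573/8611 - 2375/(-1240))) + 17977 = -17144*(-17368 + (2573*(1/8611) - 2375*(-1/1240))) + 17977 = -17144*(-17368 + (2573/8611 + 475/248)) + 17977 = -17144*(-17368 + 4728329/2135528) + 17977 = -17144*(-37085121975/2135528) + 17977 = 79473416392425/266941 + 17977 = 79478215190782/266941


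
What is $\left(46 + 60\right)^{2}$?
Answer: $11236$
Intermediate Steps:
$\left(46 + 60\right)^{2} = 106^{2} = 11236$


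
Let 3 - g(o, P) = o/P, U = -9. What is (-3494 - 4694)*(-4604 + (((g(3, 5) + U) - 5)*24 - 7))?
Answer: 200172036/5 ≈ 4.0034e+7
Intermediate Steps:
g(o, P) = 3 - o/P
(-3494 - 4694)*(-4604 + (((g(3, 5) + U) - 5)*24 - 7)) = (-3494 - 4694)*(-4604 + ((((3 - 1*3/5) - 9) - 5)*24 - 7)) = -8188*(-4604 + ((((3 - 1*3*⅕) - 9) - 5)*24 - 7)) = -8188*(-4604 + ((((3 - ⅗) - 9) - 5)*24 - 7)) = -8188*(-4604 + (((12/5 - 9) - 5)*24 - 7)) = -8188*(-4604 + ((-33/5 - 5)*24 - 7)) = -8188*(-4604 + (-58/5*24 - 7)) = -8188*(-4604 + (-1392/5 - 7)) = -8188*(-4604 - 1427/5) = -8188*(-24447/5) = 200172036/5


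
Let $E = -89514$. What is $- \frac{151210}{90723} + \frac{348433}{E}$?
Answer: $- \frac{15048766333}{2706992874} \approx -5.5592$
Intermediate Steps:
$- \frac{151210}{90723} + \frac{348433}{E} = - \frac{151210}{90723} + \frac{348433}{-89514} = \left(-151210\right) \frac{1}{90723} + 348433 \left(- \frac{1}{89514}\right) = - \frac{151210}{90723} - \frac{348433}{89514} = - \frac{15048766333}{2706992874}$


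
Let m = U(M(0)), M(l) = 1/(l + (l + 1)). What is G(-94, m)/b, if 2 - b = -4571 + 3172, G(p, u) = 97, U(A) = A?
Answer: 97/1401 ≈ 0.069236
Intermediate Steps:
M(l) = 1/(1 + 2*l) (M(l) = 1/(l + (1 + l)) = 1/(1 + 2*l))
m = 1 (m = 1/(1 + 2*0) = 1/(1 + 0) = 1/1 = 1)
b = 1401 (b = 2 - (-4571 + 3172) = 2 - 1*(-1399) = 2 + 1399 = 1401)
G(-94, m)/b = 97/1401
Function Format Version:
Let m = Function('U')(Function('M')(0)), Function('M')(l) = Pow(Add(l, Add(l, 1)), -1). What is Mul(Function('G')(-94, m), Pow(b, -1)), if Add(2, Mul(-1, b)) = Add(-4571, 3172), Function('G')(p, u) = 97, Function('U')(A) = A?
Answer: Rational(97, 1401) ≈ 0.069236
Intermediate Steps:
Function('M')(l) = Pow(Add(1, Mul(2, l)), -1) (Function('M')(l) = Pow(Add(l, Add(1, l)), -1) = Pow(Add(1, Mul(2, l)), -1))
m = 1 (m = Pow(Add(1, Mul(2, 0)), -1) = Pow(Add(1, 0), -1) = Pow(1, -1) = 1)
b = 1401 (b = Add(2, Mul(-1, Add(-4571, 3172))) = Add(2, Mul(-1, -1399)) = Add(2, 1399) = 1401)
Mul(Function('G')(-94, m), Pow(b, -1)) = Mul(97, Pow(1401, -1)) = Mul(97, Rational(1, 1401)) = Rational(97, 1401)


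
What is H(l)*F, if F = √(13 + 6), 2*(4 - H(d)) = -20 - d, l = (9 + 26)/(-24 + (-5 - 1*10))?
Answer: 1057*√19/78 ≈ 59.069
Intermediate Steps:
l = -35/39 (l = 35/(-24 + (-5 - 10)) = 35/(-24 - 15) = 35/(-39) = 35*(-1/39) = -35/39 ≈ -0.89744)
H(d) = 14 + d/2 (H(d) = 4 - (-20 - d)/2 = 4 + (10 + d/2) = 14 + d/2)
F = √19 ≈ 4.3589
H(l)*F = (14 + (½)*(-35/39))*√19 = (14 - 35/78)*√19 = 1057*√19/78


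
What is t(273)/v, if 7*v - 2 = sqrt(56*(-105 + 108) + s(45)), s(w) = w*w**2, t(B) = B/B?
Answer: -14/91289 + 7*sqrt(91293)/91289 ≈ 0.023015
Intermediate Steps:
t(B) = 1
s(w) = w**3
v = 2/7 + sqrt(91293)/7 (v = 2/7 + sqrt(56*(-105 + 108) + 45**3)/7 = 2/7 + sqrt(56*3 + 91125)/7 = 2/7 + sqrt(168 + 91125)/7 = 2/7 + sqrt(91293)/7 ≈ 43.450)
t(273)/v = 1/(2/7 + sqrt(91293)/7)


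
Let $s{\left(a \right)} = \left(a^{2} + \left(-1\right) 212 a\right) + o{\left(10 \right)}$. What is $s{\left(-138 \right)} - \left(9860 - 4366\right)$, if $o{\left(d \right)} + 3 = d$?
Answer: $42813$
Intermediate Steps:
$o{\left(d \right)} = -3 + d$
$s{\left(a \right)} = 7 + a^{2} - 212 a$ ($s{\left(a \right)} = \left(a^{2} + \left(-1\right) 212 a\right) + \left(-3 + 10\right) = \left(a^{2} - 212 a\right) + 7 = 7 + a^{2} - 212 a$)
$s{\left(-138 \right)} - \left(9860 - 4366\right) = \left(7 + \left(-138\right)^{2} - -29256\right) - \left(9860 - 4366\right) = \left(7 + 19044 + 29256\right) - 5494 = 48307 - 5494 = 42813$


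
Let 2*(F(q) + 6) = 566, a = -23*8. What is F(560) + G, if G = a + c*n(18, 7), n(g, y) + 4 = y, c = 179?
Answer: 630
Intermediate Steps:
n(g, y) = -4 + y
a = -184
G = 353 (G = -184 + 179*(-4 + 7) = -184 + 179*3 = -184 + 537 = 353)
F(q) = 277 (F(q) = -6 + (1/2)*566 = -6 + 283 = 277)
F(560) + G = 277 + 353 = 630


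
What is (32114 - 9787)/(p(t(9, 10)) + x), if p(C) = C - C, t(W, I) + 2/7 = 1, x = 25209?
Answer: 22327/25209 ≈ 0.88568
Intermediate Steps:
t(W, I) = 5/7 (t(W, I) = -2/7 + 1 = 5/7)
p(C) = 0
(32114 - 9787)/(p(t(9, 10)) + x) = (32114 - 9787)/(0 + 25209) = 22327/25209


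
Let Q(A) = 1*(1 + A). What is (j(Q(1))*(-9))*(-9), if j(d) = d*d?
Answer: 324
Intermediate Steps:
Q(A) = 1 + A
j(d) = d²
(j(Q(1))*(-9))*(-9) = ((1 + 1)²*(-9))*(-9) = (2²*(-9))*(-9) = (4*(-9))*(-9) = -36*(-9) = 324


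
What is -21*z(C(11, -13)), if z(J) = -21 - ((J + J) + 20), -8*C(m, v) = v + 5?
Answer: 903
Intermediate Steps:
C(m, v) = -5/8 - v/8 (C(m, v) = -(v + 5)/8 = -(5 + v)/8 = -5/8 - v/8)
z(J) = -41 - 2*J (z(J) = -21 - (2*J + 20) = -21 - (20 + 2*J) = -21 + (-20 - 2*J) = -41 - 2*J)
-21*z(C(11, -13)) = -21*(-41 - 2*(-5/8 - ⅛*(-13))) = -21*(-41 - 2*(-5/8 + 13/8)) = -21*(-41 - 2*1) = -21*(-41 - 2) = -21*(-43) = 903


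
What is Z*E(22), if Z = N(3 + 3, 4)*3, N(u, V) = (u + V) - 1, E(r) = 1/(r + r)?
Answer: 27/44 ≈ 0.61364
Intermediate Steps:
E(r) = 1/(2*r)
N(u, V) = -1 + V + u (N(u, V) = (V + u) - 1 = -1 + V + u)
Z = 27 (Z = (-1 + 4 + (3 + 3))*3 = (-1 + 4 + 6)*3 = 9*3 = 27)
Z*E(22) = 27*((½)/22) = 27*((½)*(1/22)) = 27*(1/44) = 27/44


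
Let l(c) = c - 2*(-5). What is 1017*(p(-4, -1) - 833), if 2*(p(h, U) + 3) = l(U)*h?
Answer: -868518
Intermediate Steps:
l(c) = 10 + c (l(c) = c + 10 = 10 + c)
p(h, U) = -3 + h*(10 + U)/2 (p(h, U) = -3 + ((10 + U)*h)/2 = -3 + (h*(10 + U))/2 = -3 + h*(10 + U)/2)
1017*(p(-4, -1) - 833) = 1017*((-3 + (½)*(-4)*(10 - 1)) - 833) = 1017*((-3 + (½)*(-4)*9) - 833) = 1017*((-3 - 18) - 833) = 1017*(-21 - 833) = 1017*(-854) = -868518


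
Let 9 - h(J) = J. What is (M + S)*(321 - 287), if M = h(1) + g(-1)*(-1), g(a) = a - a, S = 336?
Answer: 11696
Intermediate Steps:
h(J) = 9 - J
g(a) = 0
M = 8 (M = (9 - 1*1) + 0*(-1) = (9 - 1) + 0 = 8 + 0 = 8)
(M + S)*(321 - 287) = (8 + 336)*(321 - 287) = 344*34 = 11696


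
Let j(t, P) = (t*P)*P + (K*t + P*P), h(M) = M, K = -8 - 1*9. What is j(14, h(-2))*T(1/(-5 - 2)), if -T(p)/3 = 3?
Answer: 1602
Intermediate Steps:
K = -17 (K = -8 - 9 = -17)
T(p) = -9 (T(p) = -3*3 = -9)
j(t, P) = P² - 17*t + t*P² (j(t, P) = (t*P)*P + (-17*t + P*P) = (P*t)*P + (-17*t + P²) = t*P² + (P² - 17*t) = P² - 17*t + t*P²)
j(14, h(-2))*T(1/(-5 - 2)) = ((-2)² - 17*14 + 14*(-2)²)*(-9) = (4 - 238 + 14*4)*(-9) = (4 - 238 + 56)*(-9) = -178*(-9) = 1602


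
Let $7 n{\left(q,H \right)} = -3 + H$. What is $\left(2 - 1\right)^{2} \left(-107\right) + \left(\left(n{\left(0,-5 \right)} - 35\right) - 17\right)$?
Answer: $- \frac{1121}{7} \approx -160.14$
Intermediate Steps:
$n{\left(q,H \right)} = - \frac{3}{7} + \frac{H}{7}$ ($n{\left(q,H \right)} = \frac{-3 + H}{7} = - \frac{3}{7} + \frac{H}{7}$)
$\left(2 - 1\right)^{2} \left(-107\right) + \left(\left(n{\left(0,-5 \right)} - 35\right) - 17\right) = \left(2 - 1\right)^{2} \left(-107\right) + \left(\left(\left(- \frac{3}{7} + \frac{1}{7} \left(-5\right)\right) - 35\right) - 17\right) = 1^{2} \left(-107\right) - \frac{372}{7} = 1 \left(-107\right) - \frac{372}{7} = -107 - \frac{372}{7} = - \frac{1121}{7}$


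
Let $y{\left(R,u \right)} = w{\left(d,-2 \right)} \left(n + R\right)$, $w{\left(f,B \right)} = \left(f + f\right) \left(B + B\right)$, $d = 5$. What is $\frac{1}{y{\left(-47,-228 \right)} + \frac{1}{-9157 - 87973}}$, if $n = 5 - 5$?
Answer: $\frac{97130}{182604399} \approx 0.00053191$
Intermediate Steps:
$n = 0$ ($n = 5 - 5 = 0$)
$w{\left(f,B \right)} = 4 B f$ ($w{\left(f,B \right)} = 2 f 2 B = 4 B f$)
$y{\left(R,u \right)} = - 40 R$ ($y{\left(R,u \right)} = 4 \left(-2\right) 5 \left(0 + R\right) = - 40 R$)
$\frac{1}{y{\left(-47,-228 \right)} + \frac{1}{-9157 - 87973}} = \frac{1}{\left(-40\right) \left(-47\right) + \frac{1}{-9157 - 87973}} = \frac{1}{1880 + \frac{1}{-97130}} = \frac{1}{1880 - \frac{1}{97130}} = \frac{1}{\frac{182604399}{97130}} = \frac{97130}{182604399}$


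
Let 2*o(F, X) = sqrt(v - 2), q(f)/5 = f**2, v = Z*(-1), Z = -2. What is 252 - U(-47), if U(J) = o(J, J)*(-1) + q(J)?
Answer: -10793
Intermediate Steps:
v = 2 (v = -2*(-1) = 2)
q(f) = 5*f**2
o(F, X) = 0 (o(F, X) = sqrt(2 - 2)/2 = sqrt(0)/2 = (1/2)*0 = 0)
U(J) = 5*J**2 (U(J) = 0*(-1) + 5*J**2 = 0 + 5*J**2 = 5*J**2)
252 - U(-47) = 252 - 5*(-47)**2 = 252 - 5*2209 = 252 - 1*11045 = 252 - 11045 = -10793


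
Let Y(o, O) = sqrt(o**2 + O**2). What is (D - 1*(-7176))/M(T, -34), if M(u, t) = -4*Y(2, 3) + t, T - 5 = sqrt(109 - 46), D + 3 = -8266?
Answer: 18581/474 - 1093*sqrt(13)/237 ≈ 22.572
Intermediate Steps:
D = -8269 (D = -3 - 8266 = -8269)
Y(o, O) = sqrt(O**2 + o**2)
T = 5 + 3*sqrt(7) (T = 5 + sqrt(109 - 46) = 5 + sqrt(63) = 5 + 3*sqrt(7) ≈ 12.937)
M(u, t) = t - 4*sqrt(13) (M(u, t) = -4*sqrt(3**2 + 2**2) + t = -4*sqrt(9 + 4) + t = -4*sqrt(13) + t = t - 4*sqrt(13))
(D - 1*(-7176))/M(T, -34) = (-8269 - 1*(-7176))/(-34 - 4*sqrt(13)) = (-8269 + 7176)/(-34 - 4*sqrt(13)) = -1093/(-34 - 4*sqrt(13))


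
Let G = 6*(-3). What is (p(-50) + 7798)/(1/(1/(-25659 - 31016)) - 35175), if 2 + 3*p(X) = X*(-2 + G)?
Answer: -12196/137775 ≈ -0.088521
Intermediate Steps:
G = -18
p(X) = -2/3 - 20*X/3 (p(X) = -2/3 + (X*(-2 - 18))/3 = -2/3 + (X*(-20))/3 = -2/3 + (-20*X)/3 = -2/3 - 20*X/3)
(p(-50) + 7798)/(1/(1/(-25659 - 31016)) - 35175) = ((-2/3 - 20/3*(-50)) + 7798)/(1/(1/(-25659 - 31016)) - 35175) = ((-2/3 + 1000/3) + 7798)/(1/(1/(-56675)) - 35175) = (998/3 + 7798)/(1/(-1/56675) - 35175) = 24392/(3*(-56675 - 35175)) = (24392/3)/(-91850) = (24392/3)*(-1/91850) = -12196/137775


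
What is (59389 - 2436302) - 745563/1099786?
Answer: -2614096386181/1099786 ≈ -2.3769e+6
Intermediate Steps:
(59389 - 2436302) - 745563/1099786 = -2376913 - 745563*1/1099786 = -2376913 - 745563/1099786 = -2614096386181/1099786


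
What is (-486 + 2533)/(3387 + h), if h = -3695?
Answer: -2047/308 ≈ -6.6461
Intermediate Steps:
(-486 + 2533)/(3387 + h) = (-486 + 2533)/(3387 - 3695) = 2047/(-308) = 2047*(-1/308) = -2047/308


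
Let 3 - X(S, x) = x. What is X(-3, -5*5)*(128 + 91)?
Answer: 6132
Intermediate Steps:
X(S, x) = 3 - x
X(-3, -5*5)*(128 + 91) = (3 - (-5)*5)*(128 + 91) = (3 - 1*(-25))*219 = (3 + 25)*219 = 28*219 = 6132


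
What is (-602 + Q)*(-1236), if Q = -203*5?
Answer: 1998612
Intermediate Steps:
Q = -1015
(-602 + Q)*(-1236) = (-602 - 1015)*(-1236) = -1617*(-1236) = 1998612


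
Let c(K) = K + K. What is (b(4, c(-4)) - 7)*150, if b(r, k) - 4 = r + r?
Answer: 750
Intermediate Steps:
c(K) = 2*K
b(r, k) = 4 + 2*r (b(r, k) = 4 + (r + r) = 4 + 2*r)
(b(4, c(-4)) - 7)*150 = ((4 + 2*4) - 7)*150 = ((4 + 8) - 7)*150 = (12 - 7)*150 = 5*150 = 750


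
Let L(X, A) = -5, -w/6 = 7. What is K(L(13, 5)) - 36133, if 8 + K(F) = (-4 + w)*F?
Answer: -35911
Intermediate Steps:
w = -42 (w = -6*7 = -42)
K(F) = -8 - 46*F (K(F) = -8 + (-4 - 42)*F = -8 - 46*F)
K(L(13, 5)) - 36133 = (-8 - 46*(-5)) - 36133 = (-8 + 230) - 36133 = 222 - 36133 = -35911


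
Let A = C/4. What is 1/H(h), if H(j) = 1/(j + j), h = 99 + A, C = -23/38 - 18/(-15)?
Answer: 75353/380 ≈ 198.30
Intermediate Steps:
C = 113/190 (C = -23*1/38 - 18*(-1/15) = -23/38 + 6/5 = 113/190 ≈ 0.59474)
A = 113/760 (A = (113/190)/4 = (113/190)*(1/4) = 113/760 ≈ 0.14868)
h = 75353/760 (h = 99 + 113/760 = 75353/760 ≈ 99.149)
H(j) = 1/(2*j)
1/H(h) = 1/(1/(2*(75353/760))) = 1/((1/2)*(760/75353)) = 1/(380/75353) = 75353/380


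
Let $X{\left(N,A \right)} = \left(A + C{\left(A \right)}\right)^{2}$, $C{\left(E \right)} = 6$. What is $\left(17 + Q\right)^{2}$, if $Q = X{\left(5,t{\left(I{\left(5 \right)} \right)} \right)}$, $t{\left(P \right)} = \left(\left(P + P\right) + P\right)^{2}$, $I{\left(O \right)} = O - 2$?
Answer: $57547396$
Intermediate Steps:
$I{\left(O \right)} = -2 + O$ ($I{\left(O \right)} = O - 2 = -2 + O$)
$t{\left(P \right)} = 9 P^{2}$ ($t{\left(P \right)} = \left(2 P + P\right)^{2} = \left(3 P\right)^{2} = 9 P^{2}$)
$X{\left(N,A \right)} = \left(6 + A\right)^{2}$ ($X{\left(N,A \right)} = \left(A + 6\right)^{2} = \left(6 + A\right)^{2}$)
$Q = 7569$ ($Q = \left(6 + 9 \left(-2 + 5\right)^{2}\right)^{2} = \left(6 + 9 \cdot 3^{2}\right)^{2} = \left(6 + 9 \cdot 9\right)^{2} = \left(6 + 81\right)^{2} = 87^{2} = 7569$)
$\left(17 + Q\right)^{2} = \left(17 + 7569\right)^{2} = 7586^{2} = 57547396$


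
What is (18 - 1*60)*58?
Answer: -2436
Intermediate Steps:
(18 - 1*60)*58 = (18 - 60)*58 = -42*58 = -2436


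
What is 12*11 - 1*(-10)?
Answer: 142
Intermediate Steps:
12*11 - 1*(-10) = 132 + 10 = 142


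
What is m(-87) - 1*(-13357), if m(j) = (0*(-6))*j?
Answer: 13357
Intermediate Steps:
m(j) = 0 (m(j) = 0*j = 0)
m(-87) - 1*(-13357) = 0 - 1*(-13357) = 0 + 13357 = 13357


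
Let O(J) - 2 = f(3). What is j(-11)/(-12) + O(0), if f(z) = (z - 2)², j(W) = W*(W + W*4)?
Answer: -569/12 ≈ -47.417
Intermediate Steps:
j(W) = 5*W² (j(W) = W*(W + 4*W) = W*(5*W) = 5*W²)
f(z) = (-2 + z)²
O(J) = 3 (O(J) = 2 + (-2 + 3)² = 2 + 1² = 2 + 1 = 3)
j(-11)/(-12) + O(0) = (5*(-11)²)/(-12) + 3 = -5*121/12 + 3 = -1/12*605 + 3 = -605/12 + 3 = -569/12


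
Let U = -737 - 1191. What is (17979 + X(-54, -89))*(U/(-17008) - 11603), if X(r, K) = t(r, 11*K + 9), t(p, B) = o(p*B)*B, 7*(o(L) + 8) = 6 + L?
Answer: 1249032288189039/14882 ≈ 8.3929e+10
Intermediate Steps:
U = -1928
o(L) = -50/7 + L/7 (o(L) = -8 + (6 + L)/7 = -8 + (6/7 + L/7) = -50/7 + L/7)
t(p, B) = B*(-50/7 + B*p/7) (t(p, B) = (-50/7 + (p*B)/7)*B = (-50/7 + (B*p)/7)*B = (-50/7 + B*p/7)*B = B*(-50/7 + B*p/7))
X(r, K) = (-50 + r*(9 + 11*K))*(9 + 11*K)/7 (X(r, K) = (11*K + 9)*(-50 + (11*K + 9)*r)/7 = (9 + 11*K)*(-50 + (9 + 11*K)*r)/7 = (9 + 11*K)*(-50 + r*(9 + 11*K))/7 = (-50 + r*(9 + 11*K))*(9 + 11*K)/7)
(17979 + X(-54, -89))*(U/(-17008) - 11603) = (17979 + (-50 - 54*(9 + 11*(-89)))*(9 + 11*(-89))/7)*(-1928/(-17008) - 11603) = (17979 + (-50 - 54*(9 - 979))*(9 - 979)/7)*(-1928*(-1/17008) - 11603) = (17979 + (⅐)*(-50 - 54*(-970))*(-970))*(241/2126 - 11603) = (17979 + (⅐)*(-50 + 52380)*(-970))*(-24667737/2126) = (17979 + (⅐)*52330*(-970))*(-24667737/2126) = (17979 - 50760100/7)*(-24667737/2126) = -50634247/7*(-24667737/2126) = 1249032288189039/14882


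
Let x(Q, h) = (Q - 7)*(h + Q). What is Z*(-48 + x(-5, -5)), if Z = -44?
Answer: -3168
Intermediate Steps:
x(Q, h) = (-7 + Q)*(Q + h)
Z*(-48 + x(-5, -5)) = -44*(-48 + ((-5)**2 - 7*(-5) - 7*(-5) - 5*(-5))) = -44*(-48 + (25 + 35 + 35 + 25)) = -44*(-48 + 120) = -44*72 = -3168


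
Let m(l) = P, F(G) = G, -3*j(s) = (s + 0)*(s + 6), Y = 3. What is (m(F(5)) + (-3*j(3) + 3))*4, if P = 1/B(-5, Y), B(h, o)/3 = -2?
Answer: 358/3 ≈ 119.33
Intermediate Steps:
j(s) = -s*(6 + s)/3 (j(s) = -(s + 0)*(s + 6)/3 = -s*(6 + s)/3)
B(h, o) = -6 (B(h, o) = 3*(-2) = -6)
P = -⅙ (P = 1/(-6) = -⅙ ≈ -0.16667)
m(l) = -⅙
(m(F(5)) + (-3*j(3) + 3))*4 = (-⅙ + (-(-1)*3*(6 + 3) + 3))*4 = (-⅙ + (-(-1)*3*9 + 3))*4 = (-⅙ + (-3*(-9) + 3))*4 = (-⅙ + (27 + 3))*4 = (-⅙ + 30)*4 = (179/6)*4 = 358/3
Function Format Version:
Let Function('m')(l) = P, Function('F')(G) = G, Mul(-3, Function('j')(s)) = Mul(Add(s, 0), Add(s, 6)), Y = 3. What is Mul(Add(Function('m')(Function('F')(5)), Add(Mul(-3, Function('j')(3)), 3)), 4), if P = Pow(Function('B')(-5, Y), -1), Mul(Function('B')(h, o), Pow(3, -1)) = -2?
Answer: Rational(358, 3) ≈ 119.33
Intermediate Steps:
Function('j')(s) = Mul(Rational(-1, 3), s, Add(6, s)) (Function('j')(s) = Mul(Rational(-1, 3), Mul(Add(s, 0), Add(s, 6))) = Mul(Rational(-1, 3), Mul(s, Add(6, s))) = Mul(Rational(-1, 3), s, Add(6, s)))
Function('B')(h, o) = -6 (Function('B')(h, o) = Mul(3, -2) = -6)
P = Rational(-1, 6) (P = Pow(-6, -1) = Rational(-1, 6) ≈ -0.16667)
Function('m')(l) = Rational(-1, 6)
Mul(Add(Function('m')(Function('F')(5)), Add(Mul(-3, Function('j')(3)), 3)), 4) = Mul(Add(Rational(-1, 6), Add(Mul(-3, Mul(Rational(-1, 3), 3, Add(6, 3))), 3)), 4) = Mul(Add(Rational(-1, 6), Add(Mul(-3, Mul(Rational(-1, 3), 3, 9)), 3)), 4) = Mul(Add(Rational(-1, 6), Add(Mul(-3, -9), 3)), 4) = Mul(Add(Rational(-1, 6), Add(27, 3)), 4) = Mul(Add(Rational(-1, 6), 30), 4) = Mul(Rational(179, 6), 4) = Rational(358, 3)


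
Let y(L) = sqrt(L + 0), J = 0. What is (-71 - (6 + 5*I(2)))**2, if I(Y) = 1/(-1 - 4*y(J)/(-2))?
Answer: 5184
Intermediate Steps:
y(L) = sqrt(L)
I(Y) = -1 (I(Y) = 1/(-1 - 4*sqrt(0)/(-2)) = 1/(-1 - 0*(-1)/2) = 1/(-1 - 4*0) = 1/(-1 + 0) = 1/(-1) = -1)
(-71 - (6 + 5*I(2)))**2 = (-71 - (6 + 5*(-1)))**2 = (-71 - (6 - 5))**2 = (-71 - 1*1)**2 = (-71 - 1)**2 = (-72)**2 = 5184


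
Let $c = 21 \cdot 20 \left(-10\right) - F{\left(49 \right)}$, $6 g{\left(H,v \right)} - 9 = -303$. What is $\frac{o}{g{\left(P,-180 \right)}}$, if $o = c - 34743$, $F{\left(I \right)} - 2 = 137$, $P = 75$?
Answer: $\frac{39082}{49} \approx 797.59$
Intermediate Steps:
$F{\left(I \right)} = 139$ ($F{\left(I \right)} = 2 + 137 = 139$)
$g{\left(H,v \right)} = -49$ ($g{\left(H,v \right)} = \frac{3}{2} + \frac{1}{6} \left(-303\right) = \frac{3}{2} - \frac{101}{2} = -49$)
$c = -4339$ ($c = 21 \cdot 20 \left(-10\right) - 139 = 420 \left(-10\right) - 139 = -4200 - 139 = -4339$)
$o = -39082$ ($o = -4339 - 34743 = -39082$)
$\frac{o}{g{\left(P,-180 \right)}} = - \frac{39082}{-49} = \left(-39082\right) \left(- \frac{1}{49}\right) = \frac{39082}{49}$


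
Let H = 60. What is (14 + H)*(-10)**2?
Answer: 7400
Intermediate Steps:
(14 + H)*(-10)**2 = (14 + 60)*(-10)**2 = 74*100 = 7400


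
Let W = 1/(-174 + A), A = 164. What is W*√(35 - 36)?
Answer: -I/10 ≈ -0.1*I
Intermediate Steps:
W = -⅒ (W = 1/(-174 + 164) = 1/(-10) = -⅒ ≈ -0.10000)
W*√(35 - 36) = -√(35 - 36)/10 = -I/10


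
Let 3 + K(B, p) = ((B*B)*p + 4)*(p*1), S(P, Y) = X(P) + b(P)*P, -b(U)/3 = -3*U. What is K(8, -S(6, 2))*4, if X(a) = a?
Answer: 27873108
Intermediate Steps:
b(U) = 9*U (b(U) = -(-9)*U = 9*U)
S(P, Y) = P + 9*P² (S(P, Y) = P + (9*P)*P = P + 9*P²)
K(B, p) = -3 + p*(4 + p*B²) (K(B, p) = -3 + ((B*B)*p + 4)*(p*1) = -3 + (B²*p + 4)*p = -3 + (p*B² + 4)*p = -3 + (4 + p*B²)*p = -3 + p*(4 + p*B²))
K(8, -S(6, 2))*4 = (-3 + 4*(-6*(1 + 9*6)) + 8²*(-6*(1 + 9*6))²)*4 = (-3 + 4*(-6*(1 + 54)) + 64*(-6*(1 + 54))²)*4 = (-3 + 4*(-6*55) + 64*(-6*55)²)*4 = (-3 + 4*(-1*330) + 64*(-1*330)²)*4 = (-3 + 4*(-330) + 64*(-330)²)*4 = (-3 - 1320 + 64*108900)*4 = (-3 - 1320 + 6969600)*4 = 6968277*4 = 27873108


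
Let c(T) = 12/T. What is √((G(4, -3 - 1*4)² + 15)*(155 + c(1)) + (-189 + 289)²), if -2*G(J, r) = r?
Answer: 3*√6467/2 ≈ 120.63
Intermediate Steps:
G(J, r) = -r/2
√((G(4, -3 - 1*4)² + 15)*(155 + c(1)) + (-189 + 289)²) = √(((-(-3 - 1*4)/2)² + 15)*(155 + 12/1) + (-189 + 289)²) = √(((-(-3 - 4)/2)² + 15)*(155 + 12*1) + 100²) = √(((-½*(-7))² + 15)*(155 + 12) + 10000) = √(((7/2)² + 15)*167 + 10000) = √((49/4 + 15)*167 + 10000) = √((109/4)*167 + 10000) = √(18203/4 + 10000) = √(58203/4) = 3*√6467/2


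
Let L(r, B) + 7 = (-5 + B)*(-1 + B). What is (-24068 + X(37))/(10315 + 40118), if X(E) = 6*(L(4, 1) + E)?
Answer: -23888/50433 ≈ -0.47366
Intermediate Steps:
L(r, B) = -7 + (-1 + B)*(-5 + B) (L(r, B) = -7 + (-5 + B)*(-1 + B) = -7 + (-1 + B)*(-5 + B))
X(E) = -42 + 6*E (X(E) = 6*((-2 + 1² - 6*1) + E) = 6*((-2 + 1 - 6) + E) = 6*(-7 + E) = -42 + 6*E)
(-24068 + X(37))/(10315 + 40118) = (-24068 + (-42 + 6*37))/(10315 + 40118) = (-24068 + (-42 + 222))/50433 = (-24068 + 180)*(1/50433) = -23888*1/50433 = -23888/50433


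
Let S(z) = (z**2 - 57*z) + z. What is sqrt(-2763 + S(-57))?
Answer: sqrt(3678) ≈ 60.646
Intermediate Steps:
S(z) = z**2 - 56*z
sqrt(-2763 + S(-57)) = sqrt(-2763 - 57*(-56 - 57)) = sqrt(-2763 - 57*(-113)) = sqrt(-2763 + 6441) = sqrt(3678)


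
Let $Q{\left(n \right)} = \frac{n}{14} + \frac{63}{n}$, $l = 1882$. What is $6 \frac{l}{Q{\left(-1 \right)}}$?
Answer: $- \frac{158088}{883} \approx -179.04$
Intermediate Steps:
$Q{\left(n \right)} = \frac{63}{n} + \frac{n}{14}$ ($Q{\left(n \right)} = n \frac{1}{14} + \frac{63}{n} = \frac{n}{14} + \frac{63}{n} = \frac{63}{n} + \frac{n}{14}$)
$6 \frac{l}{Q{\left(-1 \right)}} = 6 \frac{1882}{\frac{63}{-1} + \frac{1}{14} \left(-1\right)} = 6 \frac{1882}{63 \left(-1\right) - \frac{1}{14}} = 6 \frac{1882}{-63 - \frac{1}{14}} = 6 \frac{1882}{- \frac{883}{14}} = 6 \cdot 1882 \left(- \frac{14}{883}\right) = 6 \left(- \frac{26348}{883}\right) = - \frac{158088}{883}$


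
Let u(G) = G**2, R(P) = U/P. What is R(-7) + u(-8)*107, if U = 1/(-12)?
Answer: 575233/84 ≈ 6848.0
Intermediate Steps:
U = -1/12 ≈ -0.083333
R(P) = -1/(12*P)
R(-7) + u(-8)*107 = -1/12/(-7) + (-8)**2*107 = -1/12*(-1/7) + 64*107 = 1/84 + 6848 = 575233/84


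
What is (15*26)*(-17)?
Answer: -6630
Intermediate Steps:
(15*26)*(-17) = 390*(-17) = -6630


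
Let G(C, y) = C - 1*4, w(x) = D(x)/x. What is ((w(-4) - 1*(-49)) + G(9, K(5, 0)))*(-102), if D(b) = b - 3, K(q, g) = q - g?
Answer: -11373/2 ≈ -5686.5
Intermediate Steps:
D(b) = -3 + b
w(x) = (-3 + x)/x
G(C, y) = -4 + C (G(C, y) = C - 4 = -4 + C)
((w(-4) - 1*(-49)) + G(9, K(5, 0)))*(-102) = (((-3 - 4)/(-4) - 1*(-49)) + (-4 + 9))*(-102) = ((-¼*(-7) + 49) + 5)*(-102) = ((7/4 + 49) + 5)*(-102) = (203/4 + 5)*(-102) = (223/4)*(-102) = -11373/2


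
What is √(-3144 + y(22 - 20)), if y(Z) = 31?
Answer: I*√3113 ≈ 55.794*I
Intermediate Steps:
√(-3144 + y(22 - 20)) = √(-3144 + 31) = √(-3113) = I*√3113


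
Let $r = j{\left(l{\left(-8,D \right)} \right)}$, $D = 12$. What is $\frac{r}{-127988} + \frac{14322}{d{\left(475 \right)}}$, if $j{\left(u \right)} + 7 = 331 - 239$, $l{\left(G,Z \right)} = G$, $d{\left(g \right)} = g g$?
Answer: $\frac{1813866011}{28877292500} \approx 0.062813$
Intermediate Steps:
$d{\left(g \right)} = g^{2}$
$j{\left(u \right)} = 85$ ($j{\left(u \right)} = -7 + \left(331 - 239\right) = -7 + 92 = 85$)
$r = 85$
$\frac{r}{-127988} + \frac{14322}{d{\left(475 \right)}} = \frac{85}{-127988} + \frac{14322}{475^{2}} = 85 \left(- \frac{1}{127988}\right) + \frac{14322}{225625} = - \frac{85}{127988} + 14322 \cdot \frac{1}{225625} = - \frac{85}{127988} + \frac{14322}{225625} = \frac{1813866011}{28877292500}$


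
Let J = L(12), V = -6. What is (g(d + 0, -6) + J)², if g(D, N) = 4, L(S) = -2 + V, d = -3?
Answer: 16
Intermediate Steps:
L(S) = -8 (L(S) = -2 - 6 = -8)
J = -8
(g(d + 0, -6) + J)² = (4 - 8)² = (-4)² = 16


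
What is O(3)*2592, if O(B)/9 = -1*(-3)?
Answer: 69984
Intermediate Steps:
O(B) = 27 (O(B) = 9*(-1*(-3)) = 9*3 = 27)
O(3)*2592 = 27*2592 = 69984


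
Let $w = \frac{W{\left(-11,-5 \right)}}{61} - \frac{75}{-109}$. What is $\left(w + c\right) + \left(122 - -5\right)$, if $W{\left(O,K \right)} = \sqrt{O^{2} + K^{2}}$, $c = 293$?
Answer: $\frac{45855}{109} + \frac{\sqrt{146}}{61} \approx 420.89$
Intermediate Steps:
$W{\left(O,K \right)} = \sqrt{K^{2} + O^{2}}$
$w = \frac{75}{109} + \frac{\sqrt{146}}{61}$ ($w = \frac{\sqrt{\left(-5\right)^{2} + \left(-11\right)^{2}}}{61} - \frac{75}{-109} = \sqrt{25 + 121} \cdot \frac{1}{61} - - \frac{75}{109} = \sqrt{146} \cdot \frac{1}{61} + \frac{75}{109} = \frac{\sqrt{146}}{61} + \frac{75}{109} = \frac{75}{109} + \frac{\sqrt{146}}{61} \approx 0.88616$)
$\left(w + c\right) + \left(122 - -5\right) = \left(\left(\frac{75}{109} + \frac{\sqrt{146}}{61}\right) + 293\right) + \left(122 - -5\right) = \left(\frac{32012}{109} + \frac{\sqrt{146}}{61}\right) + \left(122 + 5\right) = \left(\frac{32012}{109} + \frac{\sqrt{146}}{61}\right) + 127 = \frac{45855}{109} + \frac{\sqrt{146}}{61}$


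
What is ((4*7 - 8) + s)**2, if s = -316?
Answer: 87616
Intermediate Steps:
((4*7 - 8) + s)**2 = ((4*7 - 8) - 316)**2 = ((28 - 8) - 316)**2 = (20 - 316)**2 = (-296)**2 = 87616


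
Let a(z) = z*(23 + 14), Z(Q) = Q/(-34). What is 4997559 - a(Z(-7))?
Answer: 169916747/34 ≈ 4.9976e+6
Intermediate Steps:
Z(Q) = -Q/34 (Z(Q) = Q*(-1/34) = -Q/34)
a(z) = 37*z (a(z) = z*37 = 37*z)
4997559 - a(Z(-7)) = 4997559 - 37*(-1/34*(-7)) = 4997559 - 37*7/34 = 4997559 - 1*259/34 = 4997559 - 259/34 = 169916747/34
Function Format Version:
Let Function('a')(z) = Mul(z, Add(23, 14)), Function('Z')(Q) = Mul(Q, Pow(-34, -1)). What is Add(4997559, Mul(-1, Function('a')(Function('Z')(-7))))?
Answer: Rational(169916747, 34) ≈ 4.9976e+6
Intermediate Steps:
Function('Z')(Q) = Mul(Rational(-1, 34), Q) (Function('Z')(Q) = Mul(Q, Rational(-1, 34)) = Mul(Rational(-1, 34), Q))
Function('a')(z) = Mul(37, z) (Function('a')(z) = Mul(z, 37) = Mul(37, z))
Add(4997559, Mul(-1, Function('a')(Function('Z')(-7)))) = Add(4997559, Mul(-1, Mul(37, Mul(Rational(-1, 34), -7)))) = Add(4997559, Mul(-1, Mul(37, Rational(7, 34)))) = Add(4997559, Mul(-1, Rational(259, 34))) = Add(4997559, Rational(-259, 34)) = Rational(169916747, 34)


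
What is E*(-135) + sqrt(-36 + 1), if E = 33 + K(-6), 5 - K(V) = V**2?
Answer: -270 + I*sqrt(35) ≈ -270.0 + 5.9161*I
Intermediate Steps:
K(V) = 5 - V**2
E = 2 (E = 33 + (5 - 1*(-6)**2) = 33 + (5 - 1*36) = 33 + (5 - 36) = 33 - 31 = 2)
E*(-135) + sqrt(-36 + 1) = 2*(-135) + sqrt(-36 + 1) = -270 + sqrt(-35) = -270 + I*sqrt(35)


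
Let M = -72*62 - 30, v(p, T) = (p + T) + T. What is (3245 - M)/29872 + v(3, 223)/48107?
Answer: 385712601/1437052304 ≈ 0.26841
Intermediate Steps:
v(p, T) = p + 2*T (v(p, T) = (T + p) + T = p + 2*T)
M = -4494 (M = -4464 - 30 = -4494)
(3245 - M)/29872 + v(3, 223)/48107 = (3245 - 1*(-4494))/29872 + (3 + 2*223)/48107 = (3245 + 4494)*(1/29872) + (3 + 446)*(1/48107) = 7739*(1/29872) + 449*(1/48107) = 7739/29872 + 449/48107 = 385712601/1437052304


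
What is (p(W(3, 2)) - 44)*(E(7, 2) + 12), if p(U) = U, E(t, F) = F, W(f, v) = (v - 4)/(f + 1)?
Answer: -623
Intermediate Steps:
W(f, v) = (-4 + v)/(1 + f)
(p(W(3, 2)) - 44)*(E(7, 2) + 12) = ((-4 + 2)/(1 + 3) - 44)*(2 + 12) = (-2/4 - 44)*14 = ((¼)*(-2) - 44)*14 = (-½ - 44)*14 = -89/2*14 = -623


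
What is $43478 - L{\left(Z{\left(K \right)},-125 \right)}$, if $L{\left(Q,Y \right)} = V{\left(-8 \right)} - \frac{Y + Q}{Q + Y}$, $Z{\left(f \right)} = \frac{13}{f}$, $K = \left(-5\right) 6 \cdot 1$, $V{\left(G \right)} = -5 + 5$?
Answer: $43479$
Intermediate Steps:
$V{\left(G \right)} = 0$
$K = -30$ ($K = \left(-30\right) 1 = -30$)
$L{\left(Q,Y \right)} = -1$ ($L{\left(Q,Y \right)} = 0 - \frac{Y + Q}{Q + Y} = 0 - \frac{Q + Y}{Q + Y} = 0 - 1 = -1$)
$43478 - L{\left(Z{\left(K \right)},-125 \right)} = 43478 - -1 = 43478 + 1 = 43479$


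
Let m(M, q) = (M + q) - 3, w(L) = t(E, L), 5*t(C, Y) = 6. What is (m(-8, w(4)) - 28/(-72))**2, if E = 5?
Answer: 717409/8100 ≈ 88.569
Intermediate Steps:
t(C, Y) = 6/5 (t(C, Y) = (1/5)*6 = 6/5)
w(L) = 6/5
m(M, q) = -3 + M + q
(m(-8, w(4)) - 28/(-72))**2 = ((-3 - 8 + 6/5) - 28/(-72))**2 = (-49/5 - 28*(-1/72))**2 = (-49/5 + 7/18)**2 = (-847/90)**2 = 717409/8100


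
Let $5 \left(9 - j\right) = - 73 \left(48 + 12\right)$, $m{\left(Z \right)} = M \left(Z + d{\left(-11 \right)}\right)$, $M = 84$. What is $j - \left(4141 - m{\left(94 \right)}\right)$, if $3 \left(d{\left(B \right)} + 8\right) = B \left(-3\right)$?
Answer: $4892$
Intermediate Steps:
$d{\left(B \right)} = -8 - B$ ($d{\left(B \right)} = -8 + \frac{B \left(-3\right)}{3} = -8 + \frac{\left(-3\right) B}{3} = -8 - B$)
$m{\left(Z \right)} = 252 + 84 Z$ ($m{\left(Z \right)} = 84 \left(Z - -3\right) = 84 \left(Z + \left(-8 + 11\right)\right) = 84 \left(Z + 3\right) = 84 \left(3 + Z\right) = 252 + 84 Z$)
$j = 885$ ($j = 9 - \frac{\left(-73\right) \left(48 + 12\right)}{5} = 9 - \frac{\left(-73\right) 60}{5} = 9 - -876 = 9 + 876 = 885$)
$j - \left(4141 - m{\left(94 \right)}\right) = 885 - \left(4141 - \left(252 + 84 \cdot 94\right)\right) = 885 - \left(4141 - \left(252 + 7896\right)\right) = 885 - \left(4141 - 8148\right) = 885 - -4007 = 885 + 4007 = 4892$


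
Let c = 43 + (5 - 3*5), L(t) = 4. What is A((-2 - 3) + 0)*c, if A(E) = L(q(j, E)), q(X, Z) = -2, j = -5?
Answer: 132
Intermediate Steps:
A(E) = 4
c = 33 (c = 43 + (5 - 15) = 43 - 10 = 33)
A((-2 - 3) + 0)*c = 4*33 = 132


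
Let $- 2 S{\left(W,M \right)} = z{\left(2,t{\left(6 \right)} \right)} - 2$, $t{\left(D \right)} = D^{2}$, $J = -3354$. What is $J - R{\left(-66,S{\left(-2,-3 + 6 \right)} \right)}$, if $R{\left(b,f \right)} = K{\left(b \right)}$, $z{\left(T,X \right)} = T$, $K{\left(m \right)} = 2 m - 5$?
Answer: $-3217$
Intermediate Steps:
$K{\left(m \right)} = -5 + 2 m$
$S{\left(W,M \right)} = 0$ ($S{\left(W,M \right)} = - \frac{2 - 2}{2} = \left(- \frac{1}{2}\right) 0 = 0$)
$R{\left(b,f \right)} = -5 + 2 b$
$J - R{\left(-66,S{\left(-2,-3 + 6 \right)} \right)} = -3354 - \left(-5 + 2 \left(-66\right)\right) = -3354 - \left(-5 - 132\right) = -3354 - -137 = -3354 + 137 = -3217$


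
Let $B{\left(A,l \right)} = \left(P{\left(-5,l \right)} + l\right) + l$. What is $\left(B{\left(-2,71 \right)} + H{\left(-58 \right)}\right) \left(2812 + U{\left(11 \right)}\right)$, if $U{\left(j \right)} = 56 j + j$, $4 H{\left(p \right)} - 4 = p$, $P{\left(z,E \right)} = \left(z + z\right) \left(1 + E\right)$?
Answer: $- \frac{4068337}{2} \approx -2.0342 \cdot 10^{6}$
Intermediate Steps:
$P{\left(z,E \right)} = 2 z \left(1 + E\right)$
$H{\left(p \right)} = 1 + \frac{p}{4}$
$B{\left(A,l \right)} = -10 - 8 l$ ($B{\left(A,l \right)} = \left(2 \left(-5\right) \left(1 + l\right) + l\right) + l = \left(\left(-10 - 10 l\right) + l\right) + l = \left(-10 - 9 l\right) + l = -10 - 8 l$)
$U{\left(j \right)} = 57 j$
$\left(B{\left(-2,71 \right)} + H{\left(-58 \right)}\right) \left(2812 + U{\left(11 \right)}\right) = \left(\left(-10 - 568\right) + \left(1 + \frac{1}{4} \left(-58\right)\right)\right) \left(2812 + 57 \cdot 11\right) = \left(\left(-10 - 568\right) + \left(1 - \frac{29}{2}\right)\right) \left(2812 + 627\right) = \left(-578 - \frac{27}{2}\right) 3439 = \left(- \frac{1183}{2}\right) 3439 = - \frac{4068337}{2}$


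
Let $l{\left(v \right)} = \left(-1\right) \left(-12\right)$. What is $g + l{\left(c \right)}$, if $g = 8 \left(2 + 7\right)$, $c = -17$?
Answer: $84$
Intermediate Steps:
$l{\left(v \right)} = 12$
$g = 72$ ($g = 8 \cdot 9 = 72$)
$g + l{\left(c \right)} = 72 + 12 = 84$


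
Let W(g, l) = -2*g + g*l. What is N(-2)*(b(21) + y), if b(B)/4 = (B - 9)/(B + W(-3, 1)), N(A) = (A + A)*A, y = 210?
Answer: 1696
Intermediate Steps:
N(A) = 2*A² (N(A) = (2*A)*A = 2*A²)
b(B) = 4*(-9 + B)/(3 + B) (b(B) = 4*((B - 9)/(B - 3*(-2 + 1))) = 4*((-9 + B)/(B - 3*(-1))) = 4*((-9 + B)/(B + 3)) = 4*((-9 + B)/(3 + B)) = 4*(-9 + B)/(3 + B))
N(-2)*(b(21) + y) = (2*(-2)²)*(4*(-9 + 21)/(3 + 21) + 210) = (2*4)*(4*12/24 + 210) = 8*(4*(1/24)*12 + 210) = 8*(2 + 210) = 8*212 = 1696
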